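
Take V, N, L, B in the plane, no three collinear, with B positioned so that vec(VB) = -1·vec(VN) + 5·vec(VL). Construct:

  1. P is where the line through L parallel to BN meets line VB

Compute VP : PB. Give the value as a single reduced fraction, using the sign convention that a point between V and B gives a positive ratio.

Choose coordinates V = (0, 0), N = (1, 0), L = (0, 1), B = (-1, 5).
1. P is where the line through L parallel to BN meets line VB ⇒ P = (-2/5, 2)
P = V + t·(B−V) with t = 2/5, so VP:PB = t:(1−t) = 2/5:3/5

VP:PB = 2/3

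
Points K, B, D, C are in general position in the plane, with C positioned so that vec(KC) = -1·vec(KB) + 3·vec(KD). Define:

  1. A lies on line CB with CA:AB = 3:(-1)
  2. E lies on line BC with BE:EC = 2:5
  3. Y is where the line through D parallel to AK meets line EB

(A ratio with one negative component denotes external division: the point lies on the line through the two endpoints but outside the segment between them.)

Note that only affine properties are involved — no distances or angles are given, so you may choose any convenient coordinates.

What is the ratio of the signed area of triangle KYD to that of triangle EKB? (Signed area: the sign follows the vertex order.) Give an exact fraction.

[KYD]:[EKB] = 7/9

Assign K = (0, 0), B = (1, 0), D = (0, 1), C = (-1, 3) — the answer is frame-independent, so this choice is without loss of generality.
1. A lies on line CB with CA:AB = 3:(-1) ⇒ A = (2, -3/2)
2. E lies on line BC with BE:EC = 2:5 ⇒ E = (3/7, 6/7)
3. Y is where the line through D parallel to AK meets line EB ⇒ Y = (2/3, 1/2)
2·[KYD] = 2/3, 2·[EKB] = 6/7
[KYD]:[EKB] = 2/3:6/7 = 7/9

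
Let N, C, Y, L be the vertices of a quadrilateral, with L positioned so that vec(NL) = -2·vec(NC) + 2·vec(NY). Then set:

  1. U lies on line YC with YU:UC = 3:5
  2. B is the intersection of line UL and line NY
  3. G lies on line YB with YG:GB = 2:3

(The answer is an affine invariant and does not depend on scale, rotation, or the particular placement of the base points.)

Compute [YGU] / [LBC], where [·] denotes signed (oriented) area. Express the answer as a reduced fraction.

[YGU]:[LBC] = -9/200

Choose coordinates N = (0, 0), C = (1, 0), Y = (0, 1), L = (-2, 2).
1. U lies on line YC with YU:UC = 3:5 ⇒ U = (3/8, 5/8)
2. B is the intersection of line UL and line NY ⇒ B = (0, 16/19)
3. G lies on line YB with YG:GB = 2:3 ⇒ G = (0, 89/95)
2·[YGU] = 9/380, 2·[LBC] = -10/19
[YGU]:[LBC] = 9/380:-10/19 = -9/200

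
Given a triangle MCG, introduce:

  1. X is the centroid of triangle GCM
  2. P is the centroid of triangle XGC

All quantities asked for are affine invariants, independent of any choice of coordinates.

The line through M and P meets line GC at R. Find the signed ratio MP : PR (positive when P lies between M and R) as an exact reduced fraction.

Choose coordinates M = (0, 0), C = (1, 0), G = (0, 1).
1. X is the centroid of triangle GCM ⇒ X = (1/3, 1/3)
2. P is the centroid of triangle XGC ⇒ P = (4/9, 4/9)
line MP meets GC at R = (1/2, 1/2)
P = M + t·(R−M) with t = 8/9, so MP:PR = 8/9:1/9

MP:PR = 8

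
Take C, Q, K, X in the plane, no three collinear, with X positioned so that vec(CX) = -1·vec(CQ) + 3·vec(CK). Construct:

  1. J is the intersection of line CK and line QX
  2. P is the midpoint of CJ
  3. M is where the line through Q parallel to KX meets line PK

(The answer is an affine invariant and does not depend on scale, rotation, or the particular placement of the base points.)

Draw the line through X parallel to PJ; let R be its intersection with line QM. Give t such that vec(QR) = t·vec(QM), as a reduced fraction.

t = 2

Assign C = (0, 0), Q = (1, 0), K = (0, 1), X = (-1, 3) — the answer is frame-independent, so this choice is without loss of generality.
1. J is the intersection of line CK and line QX ⇒ J = (0, 3/2)
2. P is the midpoint of CJ ⇒ P = (0, 3/4)
3. M is where the line through Q parallel to KX meets line PK ⇒ M = (0, 2)
through X parallel to PJ: direction (0, 3/4); meets QM at R = (-1, 4)
R = Q + t·(M−Q) with t = 2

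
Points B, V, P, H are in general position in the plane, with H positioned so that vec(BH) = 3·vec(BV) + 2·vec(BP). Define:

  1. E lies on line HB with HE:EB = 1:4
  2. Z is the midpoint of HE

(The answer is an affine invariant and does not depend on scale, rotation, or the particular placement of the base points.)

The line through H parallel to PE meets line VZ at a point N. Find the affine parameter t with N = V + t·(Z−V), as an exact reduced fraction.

t = 12/11

Assign B = (0, 0), V = (1, 0), P = (0, 1), H = (3, 2) — the answer is frame-independent, so this choice is without loss of generality.
1. E lies on line HB with HE:EB = 1:4 ⇒ E = (12/5, 8/5)
2. Z is the midpoint of HE ⇒ Z = (27/10, 9/5)
through H parallel to PE: direction (12/5, 3/5); meets VZ at N = (157/55, 108/55)
N = V + t·(Z−V) with t = 12/11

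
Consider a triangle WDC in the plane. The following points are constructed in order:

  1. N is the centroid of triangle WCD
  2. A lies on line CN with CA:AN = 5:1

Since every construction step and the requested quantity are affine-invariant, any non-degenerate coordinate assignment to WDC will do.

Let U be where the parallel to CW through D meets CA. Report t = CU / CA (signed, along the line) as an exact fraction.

Work in coordinates with W = (0, 0), D = (1, 0), C = (0, 1).
1. N is the centroid of triangle WCD ⇒ N = (1/3, 1/3)
2. A lies on line CN with CA:AN = 5:1 ⇒ A = (5/18, 4/9)
through D parallel to CW: direction (0, -1); meets CA at U = (1, -1)
U = C + t·(A−C) with t = 18/5

t = 18/5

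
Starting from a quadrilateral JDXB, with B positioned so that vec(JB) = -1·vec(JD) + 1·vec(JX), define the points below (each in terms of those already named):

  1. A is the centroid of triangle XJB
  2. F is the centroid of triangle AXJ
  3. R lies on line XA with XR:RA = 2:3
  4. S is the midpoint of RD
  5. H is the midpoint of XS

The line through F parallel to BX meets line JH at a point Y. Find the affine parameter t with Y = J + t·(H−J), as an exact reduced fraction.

Set J = (0, 0), D = (1, 0), X = (0, 1), B = (-1, 1); any affine frame gives the same invariant.
1. A is the centroid of triangle XJB ⇒ A = (-1/3, 2/3)
2. F is the centroid of triangle AXJ ⇒ F = (-1/9, 5/9)
3. R lies on line XA with XR:RA = 2:3 ⇒ R = (-2/15, 13/15)
4. S is the midpoint of RD ⇒ S = (13/30, 13/30)
5. H is the midpoint of XS ⇒ H = (13/60, 43/60)
through F parallel to BX: direction (1, 0); meets JH at Y = (65/387, 5/9)
Y = J + t·(H−J) with t = 100/129

t = 100/129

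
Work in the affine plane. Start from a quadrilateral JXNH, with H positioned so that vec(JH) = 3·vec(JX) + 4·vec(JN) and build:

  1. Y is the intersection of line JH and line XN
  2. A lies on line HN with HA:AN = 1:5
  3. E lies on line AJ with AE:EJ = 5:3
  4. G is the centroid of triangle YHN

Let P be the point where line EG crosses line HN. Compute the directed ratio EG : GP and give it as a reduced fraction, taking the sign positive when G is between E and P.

Work in coordinates with J = (0, 0), X = (1, 0), N = (0, 1), H = (3, 4).
1. Y is the intersection of line JH and line XN ⇒ Y = (3/7, 4/7)
2. A lies on line HN with HA:AN = 1:5 ⇒ A = (5/2, 7/2)
3. E lies on line AJ with AE:EJ = 5:3 ⇒ E = (15/16, 21/16)
4. G is the centroid of triangle YHN ⇒ G = (8/7, 13/7)
line EG meets HN at P = (25/19, 44/19)
G = E + t·(P−E) with t = 19/35, so EG:GP = 19/35:16/35

EG:GP = 19/16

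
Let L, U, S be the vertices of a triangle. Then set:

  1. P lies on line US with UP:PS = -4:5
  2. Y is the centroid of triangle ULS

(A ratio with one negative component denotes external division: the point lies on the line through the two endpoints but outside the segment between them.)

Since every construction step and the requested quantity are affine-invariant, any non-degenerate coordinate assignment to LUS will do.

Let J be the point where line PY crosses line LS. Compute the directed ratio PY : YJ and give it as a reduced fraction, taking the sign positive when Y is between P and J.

PY:YJ = 14

Work in coordinates with L = (0, 0), U = (1, 0), S = (0, 1).
1. P lies on line US with UP:PS = -4:5 ⇒ P = (5, -4)
2. Y is the centroid of triangle ULS ⇒ Y = (1/3, 1/3)
line PY meets LS at J = (0, 9/14)
Y = P + t·(J−P) with t = 14/15, so PY:YJ = 14/15:1/15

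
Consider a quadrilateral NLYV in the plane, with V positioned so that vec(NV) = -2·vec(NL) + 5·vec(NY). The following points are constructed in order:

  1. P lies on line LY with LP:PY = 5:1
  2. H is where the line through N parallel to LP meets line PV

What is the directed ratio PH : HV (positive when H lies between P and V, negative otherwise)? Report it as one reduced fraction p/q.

PH:HV = -1/3

Assign N = (0, 0), L = (1, 0), Y = (0, 1), V = (-2, 5) — the answer is frame-independent, so this choice is without loss of generality.
1. P lies on line LY with LP:PY = 5:1 ⇒ P = (1/6, 5/6)
2. H is where the line through N parallel to LP meets line PV ⇒ H = (5/4, -5/4)
H = P + t·(V−P) with t = -1/2, so PH:HV = t:(1−t) = -1/2:3/2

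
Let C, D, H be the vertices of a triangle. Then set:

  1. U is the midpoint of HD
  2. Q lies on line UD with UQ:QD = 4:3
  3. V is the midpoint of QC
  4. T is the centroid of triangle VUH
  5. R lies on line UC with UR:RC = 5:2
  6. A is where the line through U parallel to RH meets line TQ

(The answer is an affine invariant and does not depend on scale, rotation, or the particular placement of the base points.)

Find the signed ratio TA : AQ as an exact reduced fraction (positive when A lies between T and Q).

Set C = (0, 0), D = (1, 0), H = (0, 1); any affine frame gives the same invariant.
1. U is the midpoint of HD ⇒ U = (1/2, 1/2)
2. Q lies on line UD with UQ:QD = 4:3 ⇒ Q = (11/14, 3/14)
3. V is the midpoint of QC ⇒ V = (11/28, 3/28)
4. T is the centroid of triangle VUH ⇒ T = (25/84, 15/28)
5. R lies on line UC with UR:RC = 5:2 ⇒ R = (1/7, 1/7)
6. A is where the line through U parallel to RH meets line TQ ⇒ A = (227/438, 57/146)
A = T + t·(Q−T) with t = 33/73, so TA:AQ = t:(1−t) = 33/73:40/73

TA:AQ = 33/40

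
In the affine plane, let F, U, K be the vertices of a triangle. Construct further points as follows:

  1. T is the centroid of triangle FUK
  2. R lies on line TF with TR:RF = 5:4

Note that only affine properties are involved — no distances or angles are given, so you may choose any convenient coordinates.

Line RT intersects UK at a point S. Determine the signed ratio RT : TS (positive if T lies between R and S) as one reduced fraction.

RT:TS = 10/9

Work in coordinates with F = (0, 0), U = (1, 0), K = (0, 1).
1. T is the centroid of triangle FUK ⇒ T = (1/3, 1/3)
2. R lies on line TF with TR:RF = 5:4 ⇒ R = (4/27, 4/27)
line RT meets UK at S = (1/2, 1/2)
T = R + t·(S−R) with t = 10/19, so RT:TS = 10/19:9/19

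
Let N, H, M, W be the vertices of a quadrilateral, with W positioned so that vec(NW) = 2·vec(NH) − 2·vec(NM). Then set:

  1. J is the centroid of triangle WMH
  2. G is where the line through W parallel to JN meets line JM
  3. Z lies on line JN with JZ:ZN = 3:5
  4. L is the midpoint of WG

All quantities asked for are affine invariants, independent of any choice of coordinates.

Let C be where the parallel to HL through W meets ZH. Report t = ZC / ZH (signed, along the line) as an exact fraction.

Assign N = (0, 0), H = (1, 0), M = (0, 1), W = (2, -2) — the answer is frame-independent, so this choice is without loss of generality.
1. J is the centroid of triangle WMH ⇒ J = (1, -1/3)
2. G is where the line through W parallel to JN meets line JM ⇒ G = (7/3, -19/9)
3. Z lies on line JN with JZ:ZN = 3:5 ⇒ Z = (5/8, -5/24)
4. L is the midpoint of WG ⇒ L = (13/6, -37/18)
through W parallel to HL: direction (7/6, -37/18); meets ZH at C = (131/146, -25/438)
C = Z + t·(H−Z) with t = 53/73

t = 53/73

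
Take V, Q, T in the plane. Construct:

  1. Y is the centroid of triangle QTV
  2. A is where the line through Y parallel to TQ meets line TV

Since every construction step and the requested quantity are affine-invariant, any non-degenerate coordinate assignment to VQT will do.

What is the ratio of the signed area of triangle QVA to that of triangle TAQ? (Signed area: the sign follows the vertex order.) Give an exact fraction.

[QVA]:[TAQ] = -2

Work in coordinates with V = (0, 0), Q = (1, 0), T = (0, 1).
1. Y is the centroid of triangle QTV ⇒ Y = (1/3, 1/3)
2. A is where the line through Y parallel to TQ meets line TV ⇒ A = (0, 2/3)
2·[QVA] = -2/3, 2·[TAQ] = 1/3
[QVA]:[TAQ] = -2/3:1/3 = -2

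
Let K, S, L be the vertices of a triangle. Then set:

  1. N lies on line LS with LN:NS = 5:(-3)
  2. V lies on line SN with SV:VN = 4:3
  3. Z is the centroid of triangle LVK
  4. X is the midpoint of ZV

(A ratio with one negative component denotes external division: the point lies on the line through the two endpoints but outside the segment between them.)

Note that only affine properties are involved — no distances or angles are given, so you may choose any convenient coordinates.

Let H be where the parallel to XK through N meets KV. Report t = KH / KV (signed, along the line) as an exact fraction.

Work in coordinates with K = (0, 0), S = (1, 0), L = (0, 1).
1. N lies on line LS with LN:NS = 5:(-3) ⇒ N = (5/2, -3/2)
2. V lies on line SN with SV:VN = 4:3 ⇒ V = (13/7, -6/7)
3. Z is the centroid of triangle LVK ⇒ Z = (13/21, 1/21)
4. X is the midpoint of ZV ⇒ X = (26/21, -17/42)
through N parallel to XK: direction (-26/21, 17/42); meets KV at H = (71/14, -213/91)
H = K + t·(V−K) with t = 71/26

t = 71/26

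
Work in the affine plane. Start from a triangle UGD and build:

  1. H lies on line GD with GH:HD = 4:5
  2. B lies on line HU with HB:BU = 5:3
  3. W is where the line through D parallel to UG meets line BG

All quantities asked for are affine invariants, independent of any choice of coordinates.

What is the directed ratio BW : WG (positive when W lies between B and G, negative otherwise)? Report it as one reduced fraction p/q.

BW:WG = -5/6

Set U = (0, 0), G = (1, 0), D = (0, 1); any affine frame gives the same invariant.
1. H lies on line GD with GH:HD = 4:5 ⇒ H = (5/9, 4/9)
2. B lies on line HU with HB:BU = 5:3 ⇒ B = (5/24, 1/6)
3. W is where the line through D parallel to UG meets line BG ⇒ W = (-15/4, 1)
W = B + t·(G−B) with t = -5, so BW:WG = t:(1−t) = -5:6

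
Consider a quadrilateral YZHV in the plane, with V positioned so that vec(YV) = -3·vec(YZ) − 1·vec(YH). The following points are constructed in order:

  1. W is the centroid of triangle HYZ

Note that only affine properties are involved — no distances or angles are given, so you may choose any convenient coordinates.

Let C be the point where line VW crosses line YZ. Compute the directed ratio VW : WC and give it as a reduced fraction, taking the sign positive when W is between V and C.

VW:WC = -4

Choose coordinates Y = (0, 0), Z = (1, 0), H = (0, 1), V = (-3, -1).
1. W is the centroid of triangle HYZ ⇒ W = (1/3, 1/3)
line VW meets YZ at C = (-1/2, 0)
W = V + t·(C−V) with t = 4/3, so VW:WC = 4/3:-1/3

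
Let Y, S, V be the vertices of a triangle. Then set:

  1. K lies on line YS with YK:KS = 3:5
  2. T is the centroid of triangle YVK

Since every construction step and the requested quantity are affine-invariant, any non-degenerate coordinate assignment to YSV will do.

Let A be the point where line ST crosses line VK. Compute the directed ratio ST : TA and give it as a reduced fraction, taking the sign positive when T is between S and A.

ST:TA = -6

Set Y = (0, 0), S = (1, 0), V = (0, 1); any affine frame gives the same invariant.
1. K lies on line YS with YK:KS = 3:5 ⇒ K = (3/8, 0)
2. T is the centroid of triangle YVK ⇒ T = (1/8, 1/3)
line ST meets VK at A = (13/48, 5/18)
T = S + t·(A−S) with t = 6/5, so ST:TA = 6/5:-1/5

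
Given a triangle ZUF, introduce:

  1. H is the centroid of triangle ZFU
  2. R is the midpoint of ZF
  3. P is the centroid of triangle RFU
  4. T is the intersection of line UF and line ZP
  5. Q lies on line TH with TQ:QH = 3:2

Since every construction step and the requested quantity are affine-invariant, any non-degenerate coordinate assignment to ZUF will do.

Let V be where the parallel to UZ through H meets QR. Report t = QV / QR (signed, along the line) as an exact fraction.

t = -16/9

Work in coordinates with Z = (0, 0), U = (1, 0), F = (0, 1).
1. H is the centroid of triangle ZFU ⇒ H = (1/3, 1/3)
2. R is the midpoint of ZF ⇒ R = (0, 1/2)
3. P is the centroid of triangle RFU ⇒ P = (1/3, 1/2)
4. T is the intersection of line UF and line ZP ⇒ T = (2/5, 3/5)
5. Q lies on line TH with TQ:QH = 3:2 ⇒ Q = (9/25, 11/25)
through H parallel to UZ: direction (-1, 0); meets QR at V = (1, 1/3)
V = Q + t·(R−Q) with t = -16/9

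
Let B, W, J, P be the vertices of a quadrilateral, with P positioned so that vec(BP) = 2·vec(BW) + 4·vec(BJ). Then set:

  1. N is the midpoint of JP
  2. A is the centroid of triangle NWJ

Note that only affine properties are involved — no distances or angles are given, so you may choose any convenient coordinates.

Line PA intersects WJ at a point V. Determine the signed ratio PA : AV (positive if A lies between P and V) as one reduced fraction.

Work in coordinates with B = (0, 0), W = (1, 0), J = (0, 1), P = (2, 4).
1. N is the midpoint of JP ⇒ N = (1, 5/2)
2. A is the centroid of triangle NWJ ⇒ A = (2/3, 7/6)
line PA meets WJ at V = (2/5, 3/5)
A = P + t·(V−P) with t = 5/6, so PA:AV = 5/6:1/6

PA:AV = 5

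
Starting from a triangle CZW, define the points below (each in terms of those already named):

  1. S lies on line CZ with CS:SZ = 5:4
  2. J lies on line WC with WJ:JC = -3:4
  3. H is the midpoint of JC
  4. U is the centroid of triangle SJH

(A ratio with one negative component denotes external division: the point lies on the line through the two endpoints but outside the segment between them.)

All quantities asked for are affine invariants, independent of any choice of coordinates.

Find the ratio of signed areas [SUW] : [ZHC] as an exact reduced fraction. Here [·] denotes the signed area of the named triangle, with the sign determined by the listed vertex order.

Assign C = (0, 0), Z = (1, 0), W = (0, 1) — the answer is frame-independent, so this choice is without loss of generality.
1. S lies on line CZ with CS:SZ = 5:4 ⇒ S = (5/9, 0)
2. J lies on line WC with WJ:JC = -3:4 ⇒ J = (0, 4)
3. H is the midpoint of JC ⇒ H = (0, 2)
4. U is the centroid of triangle SJH ⇒ U = (5/27, 2)
2·[SUW] = 20/27, 2·[ZHC] = 2
[SUW]:[ZHC] = 20/27:2 = 10/27

[SUW]:[ZHC] = 10/27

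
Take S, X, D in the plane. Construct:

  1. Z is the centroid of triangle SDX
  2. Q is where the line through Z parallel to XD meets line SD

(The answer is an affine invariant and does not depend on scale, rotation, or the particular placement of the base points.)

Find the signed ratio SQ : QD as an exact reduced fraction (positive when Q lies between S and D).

Choose coordinates S = (0, 0), X = (1, 0), D = (0, 1).
1. Z is the centroid of triangle SDX ⇒ Z = (1/3, 1/3)
2. Q is where the line through Z parallel to XD meets line SD ⇒ Q = (0, 2/3)
Q = S + t·(D−S) with t = 2/3, so SQ:QD = t:(1−t) = 2/3:1/3

SQ:QD = 2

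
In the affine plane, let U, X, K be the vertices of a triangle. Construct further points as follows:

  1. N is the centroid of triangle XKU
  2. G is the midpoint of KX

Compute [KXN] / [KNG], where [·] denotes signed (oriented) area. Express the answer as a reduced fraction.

Choose coordinates U = (0, 0), X = (1, 0), K = (0, 1).
1. N is the centroid of triangle XKU ⇒ N = (1/3, 1/3)
2. G is the midpoint of KX ⇒ G = (1/2, 1/2)
2·[KXN] = -1/3, 2·[KNG] = 1/6
[KXN]:[KNG] = -1/3:1/6 = -2

[KXN]:[KNG] = -2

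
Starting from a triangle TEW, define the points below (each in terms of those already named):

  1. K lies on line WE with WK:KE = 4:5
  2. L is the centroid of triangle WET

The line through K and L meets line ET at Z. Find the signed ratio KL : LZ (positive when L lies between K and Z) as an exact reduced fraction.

Set T = (0, 0), E = (1, 0), W = (0, 1); any affine frame gives the same invariant.
1. K lies on line WE with WK:KE = 4:5 ⇒ K = (4/9, 5/9)
2. L is the centroid of triangle WET ⇒ L = (1/3, 1/3)
line KL meets ET at Z = (1/6, 0)
L = K + t·(Z−K) with t = 2/5, so KL:LZ = 2/5:3/5

KL:LZ = 2/3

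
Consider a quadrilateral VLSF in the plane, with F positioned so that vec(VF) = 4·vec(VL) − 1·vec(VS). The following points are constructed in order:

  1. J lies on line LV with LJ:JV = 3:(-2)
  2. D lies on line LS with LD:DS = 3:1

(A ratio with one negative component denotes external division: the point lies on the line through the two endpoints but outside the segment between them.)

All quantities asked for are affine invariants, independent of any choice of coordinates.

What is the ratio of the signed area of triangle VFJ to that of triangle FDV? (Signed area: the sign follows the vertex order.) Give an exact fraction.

Set V = (0, 0), L = (1, 0), S = (0, 1), F = (4, -1); any affine frame gives the same invariant.
1. J lies on line LV with LJ:JV = 3:(-2) ⇒ J = (-2, 0)
2. D lies on line LS with LD:DS = 3:1 ⇒ D = (1/4, 3/4)
2·[VFJ] = -2, 2·[FDV] = 13/4
[VFJ]:[FDV] = -2:13/4 = -8/13

[VFJ]:[FDV] = -8/13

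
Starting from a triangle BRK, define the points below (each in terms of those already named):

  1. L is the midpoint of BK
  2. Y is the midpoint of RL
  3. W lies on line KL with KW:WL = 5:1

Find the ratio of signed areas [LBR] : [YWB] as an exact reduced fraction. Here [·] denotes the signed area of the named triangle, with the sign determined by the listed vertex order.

Assign B = (0, 0), R = (1, 0), K = (0, 1) — the answer is frame-independent, so this choice is without loss of generality.
1. L is the midpoint of BK ⇒ L = (0, 1/2)
2. Y is the midpoint of RL ⇒ Y = (1/2, 1/4)
3. W lies on line KL with KW:WL = 5:1 ⇒ W = (0, 7/12)
2·[LBR] = 1/2, 2·[YWB] = 7/24
[LBR]:[YWB] = 1/2:7/24 = 12/7

[LBR]:[YWB] = 12/7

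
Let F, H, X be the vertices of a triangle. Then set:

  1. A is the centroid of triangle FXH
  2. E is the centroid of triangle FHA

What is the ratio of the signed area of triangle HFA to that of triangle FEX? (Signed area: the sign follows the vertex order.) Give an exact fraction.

Assign F = (0, 0), H = (1, 0), X = (0, 1) — the answer is frame-independent, so this choice is without loss of generality.
1. A is the centroid of triangle FXH ⇒ A = (1/3, 1/3)
2. E is the centroid of triangle FHA ⇒ E = (4/9, 1/9)
2·[HFA] = -1/3, 2·[FEX] = 4/9
[HFA]:[FEX] = -1/3:4/9 = -3/4

[HFA]:[FEX] = -3/4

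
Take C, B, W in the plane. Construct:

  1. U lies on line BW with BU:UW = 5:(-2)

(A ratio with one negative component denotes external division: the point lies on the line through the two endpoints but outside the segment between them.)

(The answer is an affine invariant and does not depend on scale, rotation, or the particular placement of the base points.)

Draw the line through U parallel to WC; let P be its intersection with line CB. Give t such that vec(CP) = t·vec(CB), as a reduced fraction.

t = -2/3

Set C = (0, 0), B = (1, 0), W = (0, 1); any affine frame gives the same invariant.
1. U lies on line BW with BU:UW = 5:(-2) ⇒ U = (-2/3, 5/3)
through U parallel to WC: direction (0, -1); meets CB at P = (-2/3, 0)
P = C + t·(B−C) with t = -2/3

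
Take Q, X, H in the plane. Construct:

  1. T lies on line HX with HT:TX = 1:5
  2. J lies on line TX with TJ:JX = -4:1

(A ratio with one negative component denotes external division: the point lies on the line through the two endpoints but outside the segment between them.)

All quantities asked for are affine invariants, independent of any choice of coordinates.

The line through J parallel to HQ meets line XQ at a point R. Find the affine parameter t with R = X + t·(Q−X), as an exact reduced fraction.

t = -5/18

Work in coordinates with Q = (0, 0), X = (1, 0), H = (0, 1).
1. T lies on line HX with HT:TX = 1:5 ⇒ T = (1/6, 5/6)
2. J lies on line TX with TJ:JX = -4:1 ⇒ J = (23/18, -5/18)
through J parallel to HQ: direction (0, -1); meets XQ at R = (23/18, 0)
R = X + t·(Q−X) with t = -5/18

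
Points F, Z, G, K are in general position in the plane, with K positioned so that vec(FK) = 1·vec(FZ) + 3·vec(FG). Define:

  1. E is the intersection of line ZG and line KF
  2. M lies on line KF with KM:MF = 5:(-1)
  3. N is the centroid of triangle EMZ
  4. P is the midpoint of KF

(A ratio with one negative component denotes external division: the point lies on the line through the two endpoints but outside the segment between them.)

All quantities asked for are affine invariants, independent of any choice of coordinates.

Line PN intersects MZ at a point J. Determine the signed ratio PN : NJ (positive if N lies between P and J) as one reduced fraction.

PN:NJ = 7/2

Work in coordinates with F = (0, 0), Z = (1, 0), G = (0, 1), K = (1, 3).
1. E is the intersection of line ZG and line KF ⇒ E = (1/4, 3/4)
2. M lies on line KF with KM:MF = 5:(-1) ⇒ M = (-1/4, -3/4)
3. N is the centroid of triangle EMZ ⇒ N = (1/3, 0)
4. P is the midpoint of KF ⇒ P = (1/2, 3/2)
line PN meets MZ at J = (2/7, -3/7)
N = P + t·(J−P) with t = 7/9, so PN:NJ = 7/9:2/9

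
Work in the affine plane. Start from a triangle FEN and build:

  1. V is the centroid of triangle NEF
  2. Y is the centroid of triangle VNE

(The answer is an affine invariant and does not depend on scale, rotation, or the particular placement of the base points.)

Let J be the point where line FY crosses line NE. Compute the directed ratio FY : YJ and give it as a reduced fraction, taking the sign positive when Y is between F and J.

Choose coordinates F = (0, 0), E = (1, 0), N = (0, 1).
1. V is the centroid of triangle NEF ⇒ V = (1/3, 1/3)
2. Y is the centroid of triangle VNE ⇒ Y = (4/9, 4/9)
line FY meets NE at J = (1/2, 1/2)
Y = F + t·(J−F) with t = 8/9, so FY:YJ = 8/9:1/9

FY:YJ = 8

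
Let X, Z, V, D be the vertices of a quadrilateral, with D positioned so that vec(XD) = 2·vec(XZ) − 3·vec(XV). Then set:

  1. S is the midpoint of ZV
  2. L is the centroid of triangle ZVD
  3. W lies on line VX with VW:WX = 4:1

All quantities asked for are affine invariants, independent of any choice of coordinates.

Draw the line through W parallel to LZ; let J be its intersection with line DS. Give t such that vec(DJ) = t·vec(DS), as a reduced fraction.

Choose coordinates X = (0, 0), Z = (1, 0), V = (0, 1), D = (2, -3).
1. S is the midpoint of ZV ⇒ S = (1/2, 1/2)
2. L is the centroid of triangle ZVD ⇒ L = (1, -2/3)
3. W lies on line VX with VW:WX = 4:1 ⇒ W = (0, 1/5)
through W parallel to LZ: direction (0, 2/3); meets DS at J = (0, 5/3)
J = D + t·(S−D) with t = 4/3

t = 4/3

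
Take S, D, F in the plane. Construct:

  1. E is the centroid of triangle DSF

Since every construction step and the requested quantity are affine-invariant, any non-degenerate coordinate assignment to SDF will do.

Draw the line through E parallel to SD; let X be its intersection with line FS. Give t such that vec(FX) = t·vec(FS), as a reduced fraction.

t = 2/3

Set S = (0, 0), D = (1, 0), F = (0, 1); any affine frame gives the same invariant.
1. E is the centroid of triangle DSF ⇒ E = (1/3, 1/3)
through E parallel to SD: direction (1, 0); meets FS at X = (0, 1/3)
X = F + t·(S−F) with t = 2/3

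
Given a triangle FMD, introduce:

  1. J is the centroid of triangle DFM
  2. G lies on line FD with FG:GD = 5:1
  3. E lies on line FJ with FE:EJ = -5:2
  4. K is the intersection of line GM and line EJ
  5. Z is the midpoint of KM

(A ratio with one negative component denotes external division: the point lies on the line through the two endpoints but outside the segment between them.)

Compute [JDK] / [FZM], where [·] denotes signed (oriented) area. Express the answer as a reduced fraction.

Set F = (0, 0), M = (1, 0), D = (0, 1); any affine frame gives the same invariant.
1. J is the centroid of triangle DFM ⇒ J = (1/3, 1/3)
2. G lies on line FD with FG:GD = 5:1 ⇒ G = (0, 5/6)
3. E lies on line FJ with FE:EJ = -5:2 ⇒ E = (5/9, 5/9)
4. K is the intersection of line GM and line EJ ⇒ K = (5/11, 5/11)
5. Z is the midpoint of KM ⇒ Z = (8/11, 5/22)
2·[JDK] = -4/33, 2·[FZM] = -5/22
[JDK]:[FZM] = -4/33:-5/22 = 8/15

[JDK]:[FZM] = 8/15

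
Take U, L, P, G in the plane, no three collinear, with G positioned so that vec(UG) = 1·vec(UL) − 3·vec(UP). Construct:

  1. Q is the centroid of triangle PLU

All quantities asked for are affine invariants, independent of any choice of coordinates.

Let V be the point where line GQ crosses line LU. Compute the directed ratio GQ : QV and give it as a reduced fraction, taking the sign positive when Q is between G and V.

GQ:QV = -10

Assign U = (0, 0), L = (1, 0), P = (0, 1), G = (1, -3) — the answer is frame-independent, so this choice is without loss of generality.
1. Q is the centroid of triangle PLU ⇒ Q = (1/3, 1/3)
line GQ meets LU at V = (2/5, 0)
Q = G + t·(V−G) with t = 10/9, so GQ:QV = 10/9:-1/9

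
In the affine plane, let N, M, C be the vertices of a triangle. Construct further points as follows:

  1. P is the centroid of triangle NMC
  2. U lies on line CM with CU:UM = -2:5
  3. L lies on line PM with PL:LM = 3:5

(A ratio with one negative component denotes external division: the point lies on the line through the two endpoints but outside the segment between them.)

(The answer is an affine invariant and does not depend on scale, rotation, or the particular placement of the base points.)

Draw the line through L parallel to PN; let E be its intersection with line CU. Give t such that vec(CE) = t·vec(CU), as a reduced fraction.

Assign N = (0, 0), M = (1, 0), C = (0, 1) — the answer is frame-independent, so this choice is without loss of generality.
1. P is the centroid of triangle NMC ⇒ P = (1/3, 1/3)
2. U lies on line CM with CU:UM = -2:5 ⇒ U = (-2/3, 5/3)
3. L lies on line PM with PL:LM = 3:5 ⇒ L = (7/12, 5/24)
through L parallel to PN: direction (-1/3, -1/3); meets CU at E = (11/16, 5/16)
E = C + t·(U−C) with t = -33/32

t = -33/32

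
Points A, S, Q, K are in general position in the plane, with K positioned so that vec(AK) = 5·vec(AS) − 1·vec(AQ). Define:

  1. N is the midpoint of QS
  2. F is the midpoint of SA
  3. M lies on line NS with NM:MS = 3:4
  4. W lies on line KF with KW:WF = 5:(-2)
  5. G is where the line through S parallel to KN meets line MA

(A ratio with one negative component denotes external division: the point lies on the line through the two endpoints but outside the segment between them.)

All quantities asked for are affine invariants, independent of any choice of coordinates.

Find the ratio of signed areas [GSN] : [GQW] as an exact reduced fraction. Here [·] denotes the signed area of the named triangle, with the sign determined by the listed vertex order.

Work in coordinates with A = (0, 0), S = (1, 0), Q = (0, 1), K = (5, -1).
1. N is the midpoint of QS ⇒ N = (1/2, 1/2)
2. F is the midpoint of SA ⇒ F = (1/2, 0)
3. M lies on line NS with NM:MS = 3:4 ⇒ M = (5/7, 2/7)
4. W lies on line KF with KW:WF = 5:(-2) ⇒ W = (-5/2, 2/3)
5. G is where the line through S parallel to KN meets line MA ⇒ G = (5/11, 2/11)
2·[GSN] = 2/11, 2·[GQW] = 145/66
[GSN]:[GQW] = 2/11:145/66 = 12/145

[GSN]:[GQW] = 12/145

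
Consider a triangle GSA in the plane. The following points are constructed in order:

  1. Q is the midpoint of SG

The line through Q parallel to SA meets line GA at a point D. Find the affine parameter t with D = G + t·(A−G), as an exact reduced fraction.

Choose coordinates G = (0, 0), S = (1, 0), A = (0, 1).
1. Q is the midpoint of SG ⇒ Q = (1/2, 0)
through Q parallel to SA: direction (-1, 1); meets GA at D = (0, 1/2)
D = G + t·(A−G) with t = 1/2

t = 1/2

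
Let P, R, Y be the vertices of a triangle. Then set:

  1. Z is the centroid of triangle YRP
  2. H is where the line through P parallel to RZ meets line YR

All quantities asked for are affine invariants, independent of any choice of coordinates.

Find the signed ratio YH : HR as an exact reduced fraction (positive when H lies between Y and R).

Work in coordinates with P = (0, 0), R = (1, 0), Y = (0, 1).
1. Z is the centroid of triangle YRP ⇒ Z = (1/3, 1/3)
2. H is where the line through P parallel to RZ meets line YR ⇒ H = (2, -1)
H = Y + t·(R−Y) with t = 2, so YH:HR = t:(1−t) = 2:-1

YH:HR = -2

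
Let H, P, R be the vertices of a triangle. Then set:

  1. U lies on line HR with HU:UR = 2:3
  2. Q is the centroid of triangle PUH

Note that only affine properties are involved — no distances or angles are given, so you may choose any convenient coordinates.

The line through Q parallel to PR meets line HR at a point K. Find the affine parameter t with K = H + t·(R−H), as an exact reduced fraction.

t = 7/15

Set H = (0, 0), P = (1, 0), R = (0, 1); any affine frame gives the same invariant.
1. U lies on line HR with HU:UR = 2:3 ⇒ U = (0, 2/5)
2. Q is the centroid of triangle PUH ⇒ Q = (1/3, 2/15)
through Q parallel to PR: direction (-1, 1); meets HR at K = (0, 7/15)
K = H + t·(R−H) with t = 7/15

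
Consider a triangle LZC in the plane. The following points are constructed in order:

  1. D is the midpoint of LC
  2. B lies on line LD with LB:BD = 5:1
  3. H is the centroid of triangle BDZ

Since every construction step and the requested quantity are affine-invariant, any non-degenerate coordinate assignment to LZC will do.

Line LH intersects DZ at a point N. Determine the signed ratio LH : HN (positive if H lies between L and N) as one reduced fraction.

Set L = (0, 0), Z = (1, 0), C = (0, 1); any affine frame gives the same invariant.
1. D is the midpoint of LC ⇒ D = (0, 1/2)
2. B lies on line LD with LB:BD = 5:1 ⇒ B = (0, 5/12)
3. H is the centroid of triangle BDZ ⇒ H = (1/3, 11/36)
line LH meets DZ at N = (6/17, 11/34)
H = L + t·(N−L) with t = 17/18, so LH:HN = 17/18:1/18

LH:HN = 17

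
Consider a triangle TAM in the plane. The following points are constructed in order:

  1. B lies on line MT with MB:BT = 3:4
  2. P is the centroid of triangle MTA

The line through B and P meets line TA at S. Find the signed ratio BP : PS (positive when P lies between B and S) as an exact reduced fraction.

BP:PS = 5/7

Work in coordinates with T = (0, 0), A = (1, 0), M = (0, 1).
1. B lies on line MT with MB:BT = 3:4 ⇒ B = (0, 4/7)
2. P is the centroid of triangle MTA ⇒ P = (1/3, 1/3)
line BP meets TA at S = (4/5, 0)
P = B + t·(S−B) with t = 5/12, so BP:PS = 5/12:7/12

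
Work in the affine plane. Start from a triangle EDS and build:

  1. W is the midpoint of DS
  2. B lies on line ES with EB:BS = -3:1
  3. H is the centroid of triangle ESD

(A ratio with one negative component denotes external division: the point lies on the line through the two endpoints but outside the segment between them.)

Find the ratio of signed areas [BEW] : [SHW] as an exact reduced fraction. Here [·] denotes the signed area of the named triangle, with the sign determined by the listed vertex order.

Set E = (0, 0), D = (1, 0), S = (0, 1); any affine frame gives the same invariant.
1. W is the midpoint of DS ⇒ W = (1/2, 1/2)
2. B lies on line ES with EB:BS = -3:1 ⇒ B = (0, 3/2)
3. H is the centroid of triangle ESD ⇒ H = (1/3, 1/3)
2·[BEW] = 3/4, 2·[SHW] = 1/6
[BEW]:[SHW] = 3/4:1/6 = 9/2

[BEW]:[SHW] = 9/2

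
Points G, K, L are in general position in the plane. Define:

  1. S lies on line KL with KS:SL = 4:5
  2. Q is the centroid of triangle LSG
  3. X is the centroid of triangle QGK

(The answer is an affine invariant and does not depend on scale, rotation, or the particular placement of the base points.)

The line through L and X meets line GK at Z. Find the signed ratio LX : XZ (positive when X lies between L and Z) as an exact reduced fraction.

Work in coordinates with G = (0, 0), K = (1, 0), L = (0, 1).
1. S lies on line KL with KS:SL = 4:5 ⇒ S = (5/9, 4/9)
2. Q is the centroid of triangle LSG ⇒ Q = (5/27, 13/27)
3. X is the centroid of triangle QGK ⇒ X = (32/81, 13/81)
line LX meets GK at Z = (8/17, 0)
X = L + t·(Z−L) with t = 68/81, so LX:XZ = 68/81:13/81

LX:XZ = 68/13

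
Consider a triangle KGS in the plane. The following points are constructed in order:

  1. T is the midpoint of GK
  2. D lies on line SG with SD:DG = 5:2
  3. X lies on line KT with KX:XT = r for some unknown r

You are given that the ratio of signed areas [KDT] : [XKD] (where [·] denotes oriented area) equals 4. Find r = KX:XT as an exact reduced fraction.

r = 1/3

Assign K = (0, 0), G = (1, 0), S = (0, 1) — the answer is frame-independent, so this choice is without loss of generality.
1. T is the midpoint of GK ⇒ T = (1/2, 0)
2. D lies on line SG with SD:DG = 5:2 ⇒ D = (5/7, 2/7)
3. With KX:XT = r, write λ = r/(r+1) so X = K + λ·(T−K); X is affine-linear in λ
Every point depending on X is an affine combination of X and λ-independent points, so each such coordinate is linear in λ; the λ² term in each signed area is a multiple of (T−K)×(T−K) = 0, so 2·[KDT] and 2·[XKD] are each linear in λ. Evaluating at λ=0 and λ=1:
  2·[KDT] = -1/7,   2·[XKD] = -1/7·λ
So [KDT]:[XKD] = (-1/7) / (-1/7·λ). Setting this equal to 4:
  -1/7 = 4·(-1/7·λ)  ⇒  λ = 1/4
Then r = λ/(1−λ) = (1/4)/(3/4) = 1/3. Check: with r = 1/3, X = (1/8, 0) and [KDT]:[XKD] = 4 as required.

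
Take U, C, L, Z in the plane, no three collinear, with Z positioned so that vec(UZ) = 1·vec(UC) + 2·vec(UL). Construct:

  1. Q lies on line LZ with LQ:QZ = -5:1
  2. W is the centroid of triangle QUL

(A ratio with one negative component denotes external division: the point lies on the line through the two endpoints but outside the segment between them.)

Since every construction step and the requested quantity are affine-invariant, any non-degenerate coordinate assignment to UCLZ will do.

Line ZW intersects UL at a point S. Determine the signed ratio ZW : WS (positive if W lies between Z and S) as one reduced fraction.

Set U = (0, 0), C = (1, 0), L = (0, 1), Z = (1, 2); any affine frame gives the same invariant.
1. Q lies on line LZ with LQ:QZ = -5:1 ⇒ Q = (5/4, 9/4)
2. W is the centroid of triangle QUL ⇒ W = (5/12, 13/12)
line ZW meets UL at S = (0, 3/7)
W = Z + t·(S−Z) with t = 7/12, so ZW:WS = 7/12:5/12

ZW:WS = 7/5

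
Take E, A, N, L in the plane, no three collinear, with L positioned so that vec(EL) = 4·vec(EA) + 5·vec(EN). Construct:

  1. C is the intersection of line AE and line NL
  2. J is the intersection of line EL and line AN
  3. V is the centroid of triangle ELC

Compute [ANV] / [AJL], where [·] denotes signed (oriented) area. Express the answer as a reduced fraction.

Work in coordinates with E = (0, 0), A = (1, 0), N = (0, 1), L = (4, 5).
1. C is the intersection of line AE and line NL ⇒ C = (-1, 0)
2. J is the intersection of line EL and line AN ⇒ J = (4/9, 5/9)
3. V is the centroid of triangle ELC ⇒ V = (1, 5/3)
2·[ANV] = -5/3, 2·[AJL] = -40/9
[ANV]:[AJL] = -5/3:-40/9 = 3/8

[ANV]:[AJL] = 3/8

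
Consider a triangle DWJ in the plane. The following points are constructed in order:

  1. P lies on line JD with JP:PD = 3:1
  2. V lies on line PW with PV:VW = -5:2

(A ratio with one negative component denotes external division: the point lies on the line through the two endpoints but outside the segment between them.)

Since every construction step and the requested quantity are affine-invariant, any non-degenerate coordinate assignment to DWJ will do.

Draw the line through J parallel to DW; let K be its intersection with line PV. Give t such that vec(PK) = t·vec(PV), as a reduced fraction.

Choose coordinates D = (0, 0), W = (1, 0), J = (0, 1).
1. P lies on line JD with JP:PD = 3:1 ⇒ P = (0, 1/4)
2. V lies on line PW with PV:VW = -5:2 ⇒ V = (5/3, -1/6)
through J parallel to DW: direction (1, 0); meets PV at K = (-3, 1)
K = P + t·(V−P) with t = -9/5

t = -9/5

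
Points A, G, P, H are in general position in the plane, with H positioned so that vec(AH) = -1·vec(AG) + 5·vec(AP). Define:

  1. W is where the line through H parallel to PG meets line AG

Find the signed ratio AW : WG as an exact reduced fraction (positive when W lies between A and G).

Choose coordinates A = (0, 0), G = (1, 0), P = (0, 1), H = (-1, 5).
1. W is where the line through H parallel to PG meets line AG ⇒ W = (4, 0)
W = A + t·(G−A) with t = 4, so AW:WG = t:(1−t) = 4:-3

AW:WG = -4/3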